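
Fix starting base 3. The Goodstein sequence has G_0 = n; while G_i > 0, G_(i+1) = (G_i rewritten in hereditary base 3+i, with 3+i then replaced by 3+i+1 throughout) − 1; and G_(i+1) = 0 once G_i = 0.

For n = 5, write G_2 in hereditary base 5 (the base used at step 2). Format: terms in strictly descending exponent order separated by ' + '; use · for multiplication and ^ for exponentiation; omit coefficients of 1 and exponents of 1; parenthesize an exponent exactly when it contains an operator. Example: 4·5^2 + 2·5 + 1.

5

5 —HB3→ 3 + 2 —bump→ 4 + 2 = 6 —(−1)→ 5
5 —HB4→ 4 + 1 —bump→ 5 + 1 = 6 —(−1)→ 5
5 —HB5→ 5 —bump→ 6 = 6 —(−1)→ 5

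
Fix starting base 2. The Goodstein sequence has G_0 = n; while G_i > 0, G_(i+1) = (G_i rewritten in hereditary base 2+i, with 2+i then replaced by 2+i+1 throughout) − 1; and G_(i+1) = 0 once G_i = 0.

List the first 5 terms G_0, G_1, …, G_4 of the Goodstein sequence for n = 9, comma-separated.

9, 81, 1023, 9842, 140743

[0] 9 ≡ 2^(2 + 1) + 1 (base 2). Lift 3: 82. −1: 81.
[1] 81 ≡ 3^(3 + 1) (base 3). Lift 4: 1024. −1: 1023.
[2] 1023 ≡ 3·4^4 + 3·4^3 + 3·4^2 + 3·4 + 3 (base 4). Lift 5: 9843. −1: 9842.
[3] 9842 ≡ 3·5^5 + 3·5^3 + 3·5^2 + 3·5 + 2 (base 5). Lift 6: 140744. −1: 140743.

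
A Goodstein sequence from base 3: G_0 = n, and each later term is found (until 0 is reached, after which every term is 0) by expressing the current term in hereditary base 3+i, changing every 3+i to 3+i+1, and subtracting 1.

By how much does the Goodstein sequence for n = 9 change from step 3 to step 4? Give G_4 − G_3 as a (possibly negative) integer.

i=0: 9 = 3^2 (b=3); 3→4: 4^2 = 16; 16−1 = 15
i=1: 15 = 3·4 + 3 (b=4); 4→5: 3·5 + 3 = 18; 18−1 = 17
i=2: 17 = 3·5 + 2 (b=5); 5→6: 3·6 + 2 = 20; 20−1 = 19
i=3: 19 = 3·6 + 1 (b=6); 6→7: 3·7 + 1 = 22; 22−1 = 21

2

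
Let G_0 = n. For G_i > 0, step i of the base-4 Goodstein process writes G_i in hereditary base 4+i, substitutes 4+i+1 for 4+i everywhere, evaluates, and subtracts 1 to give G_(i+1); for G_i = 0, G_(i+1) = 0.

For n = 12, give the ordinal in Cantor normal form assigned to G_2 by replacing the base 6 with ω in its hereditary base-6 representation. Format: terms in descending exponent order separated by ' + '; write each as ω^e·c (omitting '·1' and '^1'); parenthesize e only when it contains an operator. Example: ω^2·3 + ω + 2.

G_0 = 12. HB_4(12) = 3·4. Bump = 15. G_1 = 14.
G_1 = 14. HB_5(14) = 2·5 + 4. Bump = 16. G_2 = 15.
G_2 = 15. HB_6(15) = 2·6 + 3. Bump = 17. G_3 = 16.

ω·2 + 3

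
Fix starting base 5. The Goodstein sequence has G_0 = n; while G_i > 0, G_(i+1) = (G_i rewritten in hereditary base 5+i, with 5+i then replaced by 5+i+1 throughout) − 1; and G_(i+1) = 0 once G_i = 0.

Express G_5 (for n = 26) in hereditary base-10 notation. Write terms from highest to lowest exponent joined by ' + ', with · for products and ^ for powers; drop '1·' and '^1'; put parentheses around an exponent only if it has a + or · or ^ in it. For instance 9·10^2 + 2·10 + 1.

i=0: 26 = 5^2 + 1 (b=5); 5→6: 6^2 + 1 = 37; 37−1 = 36
i=1: 36 = 6^2 (b=6); 6→7: 7^2 = 49; 49−1 = 48
i=2: 48 = 6·7 + 6 (b=7); 7→8: 6·8 + 6 = 54; 54−1 = 53
i=3: 53 = 6·8 + 5 (b=8); 8→9: 6·9 + 5 = 59; 59−1 = 58
i=4: 58 = 6·9 + 4 (b=9); 9→10: 6·10 + 4 = 64; 64−1 = 63
i=5: 63 = 6·10 + 3 (b=10); 10→11: 6·11 + 3 = 69; 69−1 = 68

6·10 + 3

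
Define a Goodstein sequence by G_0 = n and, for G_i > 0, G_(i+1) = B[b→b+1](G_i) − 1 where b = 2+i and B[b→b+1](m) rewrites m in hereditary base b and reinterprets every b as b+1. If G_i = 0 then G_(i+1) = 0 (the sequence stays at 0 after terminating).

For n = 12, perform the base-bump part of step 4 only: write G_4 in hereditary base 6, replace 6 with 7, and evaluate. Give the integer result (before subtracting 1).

5764911

i=0: 12 = 2^(2 + 1) + 2^2 (b=2); 2→3: 3^(3 + 1) + 3^3 = 108; 108−1 = 107
i=1: 107 = 3^(3 + 1) + 2·3^2 + 2·3 + 2 (b=3); 3→4: 4^(4 + 1) + 2·4^2 + 2·4 + 2 = 1066; 1066−1 = 1065
i=2: 1065 = 4^(4 + 1) + 2·4^2 + 2·4 + 1 (b=4); 4→5: 5^(5 + 1) + 2·5^2 + 2·5 + 1 = 15686; 15686−1 = 15685
i=3: 15685 = 5^(5 + 1) + 2·5^2 + 2·5 (b=5); 5→6: 6^(6 + 1) + 2·6^2 + 2·6 = 280020; 280020−1 = 280019
i=4: 280019 = 6^(6 + 1) + 2·6^2 + 6 + 5 (b=6); 6→7: 7^(7 + 1) + 2·7^2 + 7 + 5 = 5764911; 5764911−1 = 5764910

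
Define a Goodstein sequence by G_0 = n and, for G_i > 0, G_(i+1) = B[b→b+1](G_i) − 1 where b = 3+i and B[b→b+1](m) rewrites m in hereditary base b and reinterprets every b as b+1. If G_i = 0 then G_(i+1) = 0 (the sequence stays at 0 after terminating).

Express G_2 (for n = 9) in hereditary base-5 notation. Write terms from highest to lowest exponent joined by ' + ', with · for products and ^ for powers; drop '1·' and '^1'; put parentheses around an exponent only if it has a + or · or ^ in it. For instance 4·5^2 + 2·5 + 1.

3·5 + 2

step 0: 9 = 3^2; sub 4 for 3: 4^2; = 16; G_1 = 16−1 = 15
step 1: 15 = 3·4 + 3; sub 5 for 4: 3·5 + 3; = 18; G_2 = 18−1 = 17
step 2: 17 = 3·5 + 2; sub 6 for 5: 3·6 + 2; = 20; G_3 = 20−1 = 19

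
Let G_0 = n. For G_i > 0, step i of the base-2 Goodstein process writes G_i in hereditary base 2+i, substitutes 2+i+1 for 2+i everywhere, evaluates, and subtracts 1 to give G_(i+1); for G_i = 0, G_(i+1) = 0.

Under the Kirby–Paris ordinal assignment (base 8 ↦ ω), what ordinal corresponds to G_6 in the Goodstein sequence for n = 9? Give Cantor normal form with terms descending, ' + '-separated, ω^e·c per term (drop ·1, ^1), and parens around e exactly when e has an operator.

step 0: 9 = 2^(2 + 1) + 1; sub 3 for 2: 3^(3 + 1) + 1; = 82; G_1 = 82−1 = 81
step 1: 81 = 3^(3 + 1); sub 4 for 3: 4^(4 + 1); = 1024; G_2 = 1024−1 = 1023
step 2: 1023 = 3·4^4 + 3·4^3 + 3·4^2 + 3·4 + 3; sub 5 for 4: 3·5^5 + 3·5^3 + 3·5^2 + 3·5 + 3; = 9843; G_3 = 9843−1 = 9842
step 3: 9842 = 3·5^5 + 3·5^3 + 3·5^2 + 3·5 + 2; sub 6 for 5: 3·6^6 + 3·6^3 + 3·6^2 + 3·6 + 2; = 140744; G_4 = 140744−1 = 140743
step 4: 140743 = 3·6^6 + 3·6^3 + 3·6^2 + 3·6 + 1; sub 7 for 6: 3·7^7 + 3·7^3 + 3·7^2 + 3·7 + 1; = 2471827; G_5 = 2471827−1 = 2471826
step 5: 2471826 = 3·7^7 + 3·7^3 + 3·7^2 + 3·7; sub 8 for 7: 3·8^8 + 3·8^3 + 3·8^2 + 3·8; = 50333400; G_6 = 50333400−1 = 50333399

ω^ω·3 + ω^3·3 + ω^2·3 + ω·2 + 7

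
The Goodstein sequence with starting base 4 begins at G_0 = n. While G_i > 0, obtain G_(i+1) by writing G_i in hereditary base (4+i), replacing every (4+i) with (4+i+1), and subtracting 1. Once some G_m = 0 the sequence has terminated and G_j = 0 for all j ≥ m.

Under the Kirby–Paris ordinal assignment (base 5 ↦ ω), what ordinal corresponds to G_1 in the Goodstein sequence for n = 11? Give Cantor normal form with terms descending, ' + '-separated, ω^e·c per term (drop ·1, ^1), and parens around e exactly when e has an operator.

i=0: 11 = 2·4 + 3 (b=4); 4→5: 2·5 + 3 = 13; 13−1 = 12
i=1: 12 = 2·5 + 2 (b=5); 5→6: 2·6 + 2 = 14; 14−1 = 13

ω·2 + 2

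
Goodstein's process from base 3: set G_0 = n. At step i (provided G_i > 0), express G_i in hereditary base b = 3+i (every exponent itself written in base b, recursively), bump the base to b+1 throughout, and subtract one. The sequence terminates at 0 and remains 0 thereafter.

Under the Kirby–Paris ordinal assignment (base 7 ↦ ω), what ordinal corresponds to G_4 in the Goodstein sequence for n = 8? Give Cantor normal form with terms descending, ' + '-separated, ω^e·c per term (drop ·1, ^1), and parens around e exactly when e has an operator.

step 0: 8 = 2·3 + 2; sub 4 for 3: 2·4 + 2; = 10; G_1 = 10−1 = 9
step 1: 9 = 2·4 + 1; sub 5 for 4: 2·5 + 1; = 11; G_2 = 11−1 = 10
step 2: 10 = 2·5; sub 6 for 5: 2·6; = 12; G_3 = 12−1 = 11
step 3: 11 = 6 + 5; sub 7 for 6: 7 + 5; = 12; G_4 = 12−1 = 11

ω + 4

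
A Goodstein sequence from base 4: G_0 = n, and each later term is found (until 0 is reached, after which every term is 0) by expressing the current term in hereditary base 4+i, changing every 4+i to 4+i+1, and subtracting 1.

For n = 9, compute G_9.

9 —HB4→ 2·4 + 1 —bump→ 2·5 + 1 = 11 —(−1)→ 10
10 —HB5→ 2·5 —bump→ 2·6 = 12 —(−1)→ 11
11 —HB6→ 6 + 5 —bump→ 7 + 5 = 12 —(−1)→ 11
11 —HB7→ 7 + 4 —bump→ 8 + 4 = 12 —(−1)→ 11
11 —HB8→ 8 + 3 —bump→ 9 + 3 = 12 —(−1)→ 11
11 —HB9→ 9 + 2 —bump→ 10 + 2 = 12 —(−1)→ 11
11 —HB10→ 10 + 1 —bump→ 11 + 1 = 12 —(−1)→ 11
11 —HB11→ 11 —bump→ 12 = 12 —(−1)→ 11
11 —HB12→ 11 —bump→ 11 = 11 —(−1)→ 10

10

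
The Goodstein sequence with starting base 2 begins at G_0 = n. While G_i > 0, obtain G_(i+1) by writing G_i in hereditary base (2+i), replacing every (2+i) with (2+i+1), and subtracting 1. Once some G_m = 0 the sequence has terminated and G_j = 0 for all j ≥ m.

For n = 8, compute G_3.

6310

i=0: 8 = 2^(2 + 1) (b=2); 2→3: 3^(3 + 1) = 81; 81−1 = 80
i=1: 80 = 2·3^3 + 2·3^2 + 2·3 + 2 (b=3); 3→4: 2·4^4 + 2·4^2 + 2·4 + 2 = 554; 554−1 = 553
i=2: 553 = 2·4^4 + 2·4^2 + 2·4 + 1 (b=4); 4→5: 2·5^5 + 2·5^2 + 2·5 + 1 = 6311; 6311−1 = 6310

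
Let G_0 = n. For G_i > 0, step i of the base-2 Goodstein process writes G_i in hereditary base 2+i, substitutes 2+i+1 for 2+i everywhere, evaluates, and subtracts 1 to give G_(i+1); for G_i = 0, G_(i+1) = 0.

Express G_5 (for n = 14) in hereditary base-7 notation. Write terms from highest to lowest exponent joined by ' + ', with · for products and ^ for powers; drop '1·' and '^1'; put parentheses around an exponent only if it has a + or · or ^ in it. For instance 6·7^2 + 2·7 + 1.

G_0=14  [base 2] 2^(2 + 1) + 2^2 + 2  →[2↦3]→  3^(3 + 1) + 3^3 + 3 = 111  −1 ⇒ G_1=110
G_1=110  [base 3] 3^(3 + 1) + 3^3 + 2  →[3↦4]→  4^(4 + 1) + 4^4 + 2 = 1282  −1 ⇒ G_2=1281
G_2=1281  [base 4] 4^(4 + 1) + 4^4 + 1  →[4↦5]→  5^(5 + 1) + 5^5 + 1 = 18751  −1 ⇒ G_3=18750
G_3=18750  [base 5] 5^(5 + 1) + 5^5  →[5↦6]→  6^(6 + 1) + 6^6 = 326592  −1 ⇒ G_4=326591
G_4=326591  [base 6] 6^(6 + 1) + 5·6^5 + 5·6^4 + 5·6^3 + 5·6^2 + 5·6 + 5  →[6↦7]→  7^(7 + 1) + 5·7^5 + 5·7^4 + 5·7^3 + 5·7^2 + 5·7 + 5 = 5862841  −1 ⇒ G_5=5862840
G_5=5862840  [base 7] 7^(7 + 1) + 5·7^5 + 5·7^4 + 5·7^3 + 5·7^2 + 5·7 + 4  →[7↦8]→  8^(8 + 1) + 5·8^5 + 5·8^4 + 5·8^3 + 5·8^2 + 5·8 + 4 = 134404972  −1 ⇒ G_6=134404971

7^(7 + 1) + 5·7^5 + 5·7^4 + 5·7^3 + 5·7^2 + 5·7 + 4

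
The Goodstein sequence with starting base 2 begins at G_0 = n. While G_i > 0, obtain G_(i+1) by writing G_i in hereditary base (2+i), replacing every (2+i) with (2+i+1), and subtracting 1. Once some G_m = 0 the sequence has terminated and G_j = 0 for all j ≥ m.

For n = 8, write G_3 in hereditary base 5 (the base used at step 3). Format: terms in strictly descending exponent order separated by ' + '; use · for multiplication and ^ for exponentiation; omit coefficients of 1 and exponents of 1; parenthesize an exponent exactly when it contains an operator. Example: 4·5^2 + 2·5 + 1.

2·5^5 + 2·5^2 + 2·5

step 0: 8 = 2^(2 + 1); sub 3 for 2: 3^(3 + 1); = 81; G_1 = 81−1 = 80
step 1: 80 = 2·3^3 + 2·3^2 + 2·3 + 2; sub 4 for 3: 2·4^4 + 2·4^2 + 2·4 + 2; = 554; G_2 = 554−1 = 553
step 2: 553 = 2·4^4 + 2·4^2 + 2·4 + 1; sub 5 for 4: 2·5^5 + 2·5^2 + 2·5 + 1; = 6311; G_3 = 6311−1 = 6310
step 3: 6310 = 2·5^5 + 2·5^2 + 2·5; sub 6 for 5: 2·6^6 + 2·6^2 + 2·6; = 93396; G_4 = 93396−1 = 93395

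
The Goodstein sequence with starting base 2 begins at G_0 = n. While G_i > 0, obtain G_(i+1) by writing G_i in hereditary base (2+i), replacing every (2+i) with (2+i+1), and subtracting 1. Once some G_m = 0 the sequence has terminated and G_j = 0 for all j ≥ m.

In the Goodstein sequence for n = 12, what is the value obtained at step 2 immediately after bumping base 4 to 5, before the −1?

15686

i=0: 12 = 2^(2 + 1) + 2^2 (b=2); 2→3: 3^(3 + 1) + 3^3 = 108; 108−1 = 107
i=1: 107 = 3^(3 + 1) + 2·3^2 + 2·3 + 2 (b=3); 3→4: 4^(4 + 1) + 2·4^2 + 2·4 + 2 = 1066; 1066−1 = 1065
i=2: 1065 = 4^(4 + 1) + 2·4^2 + 2·4 + 1 (b=4); 4→5: 5^(5 + 1) + 2·5^2 + 2·5 + 1 = 15686; 15686−1 = 15685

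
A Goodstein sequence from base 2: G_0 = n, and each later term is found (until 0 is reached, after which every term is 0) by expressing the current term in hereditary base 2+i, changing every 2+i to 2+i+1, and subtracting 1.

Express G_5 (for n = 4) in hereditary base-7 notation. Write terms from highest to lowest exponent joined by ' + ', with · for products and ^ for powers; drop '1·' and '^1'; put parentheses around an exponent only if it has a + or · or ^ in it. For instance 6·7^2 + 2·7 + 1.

(0) 4|_2 = 2^2 ↦ 3^3|_3 = 27 ⇒ 26
(1) 26|_3 = 2·3^2 + 2·3 + 2 ↦ 2·4^2 + 2·4 + 2|_4 = 42 ⇒ 41
(2) 41|_4 = 2·4^2 + 2·4 + 1 ↦ 2·5^2 + 2·5 + 1|_5 = 61 ⇒ 60
(3) 60|_5 = 2·5^2 + 2·5 ↦ 2·6^2 + 2·6|_6 = 84 ⇒ 83
(4) 83|_6 = 2·6^2 + 6 + 5 ↦ 2·7^2 + 7 + 5|_7 = 110 ⇒ 109
(5) 109|_7 = 2·7^2 + 7 + 4 ↦ 2·8^2 + 8 + 4|_8 = 140 ⇒ 139

2·7^2 + 7 + 4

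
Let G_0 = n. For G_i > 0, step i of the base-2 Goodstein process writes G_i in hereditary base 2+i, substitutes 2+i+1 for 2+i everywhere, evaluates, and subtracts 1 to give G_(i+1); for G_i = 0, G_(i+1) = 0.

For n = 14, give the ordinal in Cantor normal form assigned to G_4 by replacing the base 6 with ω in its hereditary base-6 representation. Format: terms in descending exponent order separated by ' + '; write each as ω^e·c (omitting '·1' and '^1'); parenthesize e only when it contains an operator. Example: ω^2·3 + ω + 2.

ω^(ω + 1) + ω^5·5 + ω^4·5 + ω^3·5 + ω^2·5 + ω·5 + 5

i=0: 14 = 2^(2 + 1) + 2^2 + 2 (b=2); 2→3: 3^(3 + 1) + 3^3 + 3 = 111; 111−1 = 110
i=1: 110 = 3^(3 + 1) + 3^3 + 2 (b=3); 3→4: 4^(4 + 1) + 4^4 + 2 = 1282; 1282−1 = 1281
i=2: 1281 = 4^(4 + 1) + 4^4 + 1 (b=4); 4→5: 5^(5 + 1) + 5^5 + 1 = 18751; 18751−1 = 18750
i=3: 18750 = 5^(5 + 1) + 5^5 (b=5); 5→6: 6^(6 + 1) + 6^6 = 326592; 326592−1 = 326591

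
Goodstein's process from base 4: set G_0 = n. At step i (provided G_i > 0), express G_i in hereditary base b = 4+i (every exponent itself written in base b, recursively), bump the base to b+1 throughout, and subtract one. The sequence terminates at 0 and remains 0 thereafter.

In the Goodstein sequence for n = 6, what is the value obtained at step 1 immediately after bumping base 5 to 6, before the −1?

G_0 = 6. HB_4(6) = 4 + 2. Bump = 7. G_1 = 6.
G_1 = 6. HB_5(6) = 5 + 1. Bump = 7. G_2 = 6.

7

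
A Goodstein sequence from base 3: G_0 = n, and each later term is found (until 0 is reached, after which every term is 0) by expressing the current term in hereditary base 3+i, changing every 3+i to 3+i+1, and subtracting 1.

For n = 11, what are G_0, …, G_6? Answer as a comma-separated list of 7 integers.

11, 17, 25, 35, 39, 43, 47

G_0=11  [base 3] 3^2 + 2  →[3↦4]→  4^2 + 2 = 18  −1 ⇒ G_1=17
G_1=17  [base 4] 4^2 + 1  →[4↦5]→  5^2 + 1 = 26  −1 ⇒ G_2=25
G_2=25  [base 5] 5^2  →[5↦6]→  6^2 = 36  −1 ⇒ G_3=35
G_3=35  [base 6] 5·6 + 5  →[6↦7]→  5·7 + 5 = 40  −1 ⇒ G_4=39
G_4=39  [base 7] 5·7 + 4  →[7↦8]→  5·8 + 4 = 44  −1 ⇒ G_5=43
G_5=43  [base 8] 5·8 + 3  →[8↦9]→  5·9 + 3 = 48  −1 ⇒ G_6=47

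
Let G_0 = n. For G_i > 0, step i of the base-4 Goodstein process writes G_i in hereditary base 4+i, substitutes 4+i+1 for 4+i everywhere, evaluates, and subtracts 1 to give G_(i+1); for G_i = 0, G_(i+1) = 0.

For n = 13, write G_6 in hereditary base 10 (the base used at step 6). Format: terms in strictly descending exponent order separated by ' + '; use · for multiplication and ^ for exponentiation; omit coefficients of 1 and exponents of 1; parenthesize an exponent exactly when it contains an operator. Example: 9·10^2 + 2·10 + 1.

G_0=13  [base 4] 3·4 + 1  →[4↦5]→  3·5 + 1 = 16  −1 ⇒ G_1=15
G_1=15  [base 5] 3·5  →[5↦6]→  3·6 = 18  −1 ⇒ G_2=17
G_2=17  [base 6] 2·6 + 5  →[6↦7]→  2·7 + 5 = 19  −1 ⇒ G_3=18
G_3=18  [base 7] 2·7 + 4  →[7↦8]→  2·8 + 4 = 20  −1 ⇒ G_4=19
G_4=19  [base 8] 2·8 + 3  →[8↦9]→  2·9 + 3 = 21  −1 ⇒ G_5=20
G_5=20  [base 9] 2·9 + 2  →[9↦10]→  2·10 + 2 = 22  −1 ⇒ G_6=21
G_6=21  [base 10] 2·10 + 1  →[10↦11]→  2·11 + 1 = 23  −1 ⇒ G_7=22

2·10 + 1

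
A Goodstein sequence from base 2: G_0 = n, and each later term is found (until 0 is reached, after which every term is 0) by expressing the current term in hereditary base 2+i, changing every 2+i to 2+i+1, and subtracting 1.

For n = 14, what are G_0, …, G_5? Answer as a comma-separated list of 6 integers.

G_0 = 14. HB_2(14) = 2^(2 + 1) + 2^2 + 2. Bump = 111. G_1 = 110.
G_1 = 110. HB_3(110) = 3^(3 + 1) + 3^3 + 2. Bump = 1282. G_2 = 1281.
G_2 = 1281. HB_4(1281) = 4^(4 + 1) + 4^4 + 1. Bump = 18751. G_3 = 18750.
G_3 = 18750. HB_5(18750) = 5^(5 + 1) + 5^5. Bump = 326592. G_4 = 326591.
G_4 = 326591. HB_6(326591) = 6^(6 + 1) + 5·6^5 + 5·6^4 + 5·6^3 + 5·6^2 + 5·6 + 5. Bump = 5862841. G_5 = 5862840.

14, 110, 1281, 18750, 326591, 5862840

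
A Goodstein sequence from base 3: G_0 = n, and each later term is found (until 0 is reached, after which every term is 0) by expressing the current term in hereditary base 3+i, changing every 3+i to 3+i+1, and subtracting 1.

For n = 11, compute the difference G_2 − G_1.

8

(0) 11|_3 = 3^2 + 2 ↦ 4^2 + 2|_4 = 18 ⇒ 17
(1) 17|_4 = 4^2 + 1 ↦ 5^2 + 1|_5 = 26 ⇒ 25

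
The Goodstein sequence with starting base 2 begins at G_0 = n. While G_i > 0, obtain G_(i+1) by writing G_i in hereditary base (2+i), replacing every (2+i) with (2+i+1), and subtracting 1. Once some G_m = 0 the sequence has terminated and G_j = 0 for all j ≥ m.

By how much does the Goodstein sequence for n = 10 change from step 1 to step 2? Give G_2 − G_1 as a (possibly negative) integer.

base 2: 10 = 2^(2 + 1) + 2; at 3: 3^(3 + 1) + 3 = 84; next = 83
base 3: 83 = 3^(3 + 1) + 2; at 4: 4^(4 + 1) + 2 = 1026; next = 1025

942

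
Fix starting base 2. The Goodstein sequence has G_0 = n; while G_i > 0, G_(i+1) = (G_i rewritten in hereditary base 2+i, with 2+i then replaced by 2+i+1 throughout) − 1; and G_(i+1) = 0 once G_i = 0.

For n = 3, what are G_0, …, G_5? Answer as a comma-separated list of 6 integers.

3, 3, 3, 2, 1, 0

base 2: 3 = 2 + 1; at 3: 3 + 1 = 4; next = 3
base 3: 3 = 3; at 4: 4 = 4; next = 3
base 4: 3 = 3; at 5: 3 = 3; next = 2
base 5: 2 = 2; at 6: 2 = 2; next = 1
base 6: 1 = 1; at 7: 1 = 1; next = 0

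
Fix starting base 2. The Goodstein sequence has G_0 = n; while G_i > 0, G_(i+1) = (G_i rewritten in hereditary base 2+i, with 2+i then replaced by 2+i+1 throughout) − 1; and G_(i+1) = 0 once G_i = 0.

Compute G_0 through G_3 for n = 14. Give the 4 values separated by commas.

14, 110, 1281, 18750

step 0: 14 = 2^(2 + 1) + 2^2 + 2; sub 3 for 2: 3^(3 + 1) + 3^3 + 3; = 111; G_1 = 111−1 = 110
step 1: 110 = 3^(3 + 1) + 3^3 + 2; sub 4 for 3: 4^(4 + 1) + 4^4 + 2; = 1282; G_2 = 1282−1 = 1281
step 2: 1281 = 4^(4 + 1) + 4^4 + 1; sub 5 for 4: 5^(5 + 1) + 5^5 + 1; = 18751; G_3 = 18751−1 = 18750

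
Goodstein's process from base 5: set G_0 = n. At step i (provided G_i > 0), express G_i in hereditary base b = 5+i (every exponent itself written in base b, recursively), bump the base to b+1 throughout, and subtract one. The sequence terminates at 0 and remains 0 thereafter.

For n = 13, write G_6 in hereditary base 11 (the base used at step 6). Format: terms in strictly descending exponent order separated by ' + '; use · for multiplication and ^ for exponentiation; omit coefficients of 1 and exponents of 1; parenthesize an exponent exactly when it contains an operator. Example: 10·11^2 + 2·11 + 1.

11 + 6

G_0 = 13. HB_5(13) = 2·5 + 3. Bump = 15. G_1 = 14.
G_1 = 14. HB_6(14) = 2·6 + 2. Bump = 16. G_2 = 15.
G_2 = 15. HB_7(15) = 2·7 + 1. Bump = 17. G_3 = 16.
G_3 = 16. HB_8(16) = 2·8. Bump = 18. G_4 = 17.
G_4 = 17. HB_9(17) = 9 + 8. Bump = 18. G_5 = 17.
G_5 = 17. HB_10(17) = 10 + 7. Bump = 18. G_6 = 17.
G_6 = 17. HB_11(17) = 11 + 6. Bump = 18. G_7 = 17.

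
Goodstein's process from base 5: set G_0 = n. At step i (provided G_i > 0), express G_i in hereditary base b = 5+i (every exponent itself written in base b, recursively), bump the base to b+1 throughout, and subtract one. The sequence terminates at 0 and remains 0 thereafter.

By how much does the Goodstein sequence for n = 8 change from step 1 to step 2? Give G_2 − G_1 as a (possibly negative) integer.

0

8 —HB5→ 5 + 3 —bump→ 6 + 3 = 9 —(−1)→ 8
8 —HB6→ 6 + 2 —bump→ 7 + 2 = 9 —(−1)→ 8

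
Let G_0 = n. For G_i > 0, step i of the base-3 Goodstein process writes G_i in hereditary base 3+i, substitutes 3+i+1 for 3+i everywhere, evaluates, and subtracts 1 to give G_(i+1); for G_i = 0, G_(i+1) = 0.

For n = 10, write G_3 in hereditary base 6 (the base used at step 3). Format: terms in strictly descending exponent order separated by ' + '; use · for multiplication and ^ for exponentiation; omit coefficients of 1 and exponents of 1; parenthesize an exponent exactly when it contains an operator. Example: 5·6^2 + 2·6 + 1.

10 —HB3→ 3^2 + 1 —bump→ 4^2 + 1 = 17 —(−1)→ 16
16 —HB4→ 4^2 —bump→ 5^2 = 25 —(−1)→ 24
24 —HB5→ 4·5 + 4 —bump→ 4·6 + 4 = 28 —(−1)→ 27
27 —HB6→ 4·6 + 3 —bump→ 4·7 + 3 = 31 —(−1)→ 30

4·6 + 3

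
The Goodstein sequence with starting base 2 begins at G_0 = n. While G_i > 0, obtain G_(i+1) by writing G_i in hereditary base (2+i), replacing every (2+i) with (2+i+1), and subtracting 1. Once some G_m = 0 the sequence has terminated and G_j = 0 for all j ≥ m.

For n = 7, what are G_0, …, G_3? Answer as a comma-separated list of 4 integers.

7, 30, 259, 3127

base 2: 7 = 2^2 + 2 + 1; at 3: 3^3 + 3 + 1 = 31; next = 30
base 3: 30 = 3^3 + 3; at 4: 4^4 + 4 = 260; next = 259
base 4: 259 = 4^4 + 3; at 5: 5^5 + 3 = 3128; next = 3127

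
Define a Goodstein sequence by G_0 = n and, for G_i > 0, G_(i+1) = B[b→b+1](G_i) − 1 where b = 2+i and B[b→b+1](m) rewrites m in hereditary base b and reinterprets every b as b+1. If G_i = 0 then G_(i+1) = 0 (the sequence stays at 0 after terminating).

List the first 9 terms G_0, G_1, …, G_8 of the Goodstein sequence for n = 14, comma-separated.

14, 110, 1281, 18750, 326591, 5862840, 134404971, 3487116548, 100000555551

G_0=14  [base 2] 2^(2 + 1) + 2^2 + 2  →[2↦3]→  3^(3 + 1) + 3^3 + 3 = 111  −1 ⇒ G_1=110
G_1=110  [base 3] 3^(3 + 1) + 3^3 + 2  →[3↦4]→  4^(4 + 1) + 4^4 + 2 = 1282  −1 ⇒ G_2=1281
G_2=1281  [base 4] 4^(4 + 1) + 4^4 + 1  →[4↦5]→  5^(5 + 1) + 5^5 + 1 = 18751  −1 ⇒ G_3=18750
G_3=18750  [base 5] 5^(5 + 1) + 5^5  →[5↦6]→  6^(6 + 1) + 6^6 = 326592  −1 ⇒ G_4=326591
G_4=326591  [base 6] 6^(6 + 1) + 5·6^5 + 5·6^4 + 5·6^3 + 5·6^2 + 5·6 + 5  →[6↦7]→  7^(7 + 1) + 5·7^5 + 5·7^4 + 5·7^3 + 5·7^2 + 5·7 + 5 = 5862841  −1 ⇒ G_5=5862840
G_5=5862840  [base 7] 7^(7 + 1) + 5·7^5 + 5·7^4 + 5·7^3 + 5·7^2 + 5·7 + 4  →[7↦8]→  8^(8 + 1) + 5·8^5 + 5·8^4 + 5·8^3 + 5·8^2 + 5·8 + 4 = 134404972  −1 ⇒ G_6=134404971
G_6=134404971  [base 8] 8^(8 + 1) + 5·8^5 + 5·8^4 + 5·8^3 + 5·8^2 + 5·8 + 3  →[8↦9]→  9^(9 + 1) + 5·9^5 + 5·9^4 + 5·9^3 + 5·9^2 + 5·9 + 3 = 3487116549  −1 ⇒ G_7=3487116548
G_7=3487116548  [base 9] 9^(9 + 1) + 5·9^5 + 5·9^4 + 5·9^3 + 5·9^2 + 5·9 + 2  →[9↦10]→  10^(10 + 1) + 5·10^5 + 5·10^4 + 5·10^3 + 5·10^2 + 5·10 + 2 = 100000555552  −1 ⇒ G_8=100000555551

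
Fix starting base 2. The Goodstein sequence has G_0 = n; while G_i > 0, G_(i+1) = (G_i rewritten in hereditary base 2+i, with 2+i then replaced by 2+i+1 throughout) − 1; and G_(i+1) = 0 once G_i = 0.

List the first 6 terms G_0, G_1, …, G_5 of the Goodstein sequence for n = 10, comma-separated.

10, 83, 1025, 15625, 279935, 4215754

step 0: 10 = 2^(2 + 1) + 2; sub 3 for 2: 3^(3 + 1) + 3; = 84; G_1 = 84−1 = 83
step 1: 83 = 3^(3 + 1) + 2; sub 4 for 3: 4^(4 + 1) + 2; = 1026; G_2 = 1026−1 = 1025
step 2: 1025 = 4^(4 + 1) + 1; sub 5 for 4: 5^(5 + 1) + 1; = 15626; G_3 = 15626−1 = 15625
step 3: 15625 = 5^(5 + 1); sub 6 for 5: 6^(6 + 1); = 279936; G_4 = 279936−1 = 279935
step 4: 279935 = 5·6^6 + 5·6^5 + 5·6^4 + 5·6^3 + 5·6^2 + 5·6 + 5; sub 7 for 6: 5·7^7 + 5·7^5 + 5·7^4 + 5·7^3 + 5·7^2 + 5·7 + 5; = 4215755; G_5 = 4215755−1 = 4215754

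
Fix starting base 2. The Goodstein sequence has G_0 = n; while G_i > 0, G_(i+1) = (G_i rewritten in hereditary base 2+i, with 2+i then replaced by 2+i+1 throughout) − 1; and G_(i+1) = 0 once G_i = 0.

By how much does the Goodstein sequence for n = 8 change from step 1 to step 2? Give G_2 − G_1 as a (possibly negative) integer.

[0] 8 ≡ 2^(2 + 1) (base 2). Lift 3: 81. −1: 80.
[1] 80 ≡ 2·3^3 + 2·3^2 + 2·3 + 2 (base 3). Lift 4: 554. −1: 553.

473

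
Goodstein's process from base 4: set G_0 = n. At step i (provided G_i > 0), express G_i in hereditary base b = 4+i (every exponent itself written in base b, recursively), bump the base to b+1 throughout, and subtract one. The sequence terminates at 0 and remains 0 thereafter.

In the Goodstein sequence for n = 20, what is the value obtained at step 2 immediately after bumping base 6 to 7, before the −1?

52

20 —HB4→ 4^2 + 4 —bump→ 5^2 + 5 = 30 —(−1)→ 29
29 —HB5→ 5^2 + 4 —bump→ 6^2 + 4 = 40 —(−1)→ 39
39 —HB6→ 6^2 + 3 —bump→ 7^2 + 3 = 52 —(−1)→ 51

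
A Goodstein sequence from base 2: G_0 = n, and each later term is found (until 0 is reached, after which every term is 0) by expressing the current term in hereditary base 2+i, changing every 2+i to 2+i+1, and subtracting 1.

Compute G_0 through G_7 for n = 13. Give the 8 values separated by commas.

13, 108, 1279, 16092, 280711, 5765998, 134219479, 3486786855

13 —HB2→ 2^(2 + 1) + 2^2 + 1 —bump→ 3^(3 + 1) + 3^3 + 1 = 109 —(−1)→ 108
108 —HB3→ 3^(3 + 1) + 3^3 —bump→ 4^(4 + 1) + 4^4 = 1280 —(−1)→ 1279
1279 —HB4→ 4^(4 + 1) + 3·4^3 + 3·4^2 + 3·4 + 3 —bump→ 5^(5 + 1) + 3·5^3 + 3·5^2 + 3·5 + 3 = 16093 —(−1)→ 16092
16092 —HB5→ 5^(5 + 1) + 3·5^3 + 3·5^2 + 3·5 + 2 —bump→ 6^(6 + 1) + 3·6^3 + 3·6^2 + 3·6 + 2 = 280712 —(−1)→ 280711
280711 —HB6→ 6^(6 + 1) + 3·6^3 + 3·6^2 + 3·6 + 1 —bump→ 7^(7 + 1) + 3·7^3 + 3·7^2 + 3·7 + 1 = 5765999 —(−1)→ 5765998
5765998 —HB7→ 7^(7 + 1) + 3·7^3 + 3·7^2 + 3·7 —bump→ 8^(8 + 1) + 3·8^3 + 3·8^2 + 3·8 = 134219480 —(−1)→ 134219479
134219479 —HB8→ 8^(8 + 1) + 3·8^3 + 3·8^2 + 2·8 + 7 —bump→ 9^(9 + 1) + 3·9^3 + 3·9^2 + 2·9 + 7 = 3486786856 —(−1)→ 3486786855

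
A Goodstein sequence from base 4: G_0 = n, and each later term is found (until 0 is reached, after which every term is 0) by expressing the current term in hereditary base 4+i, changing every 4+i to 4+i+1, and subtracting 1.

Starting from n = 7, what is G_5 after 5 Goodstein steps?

(0) 7|_4 = 4 + 3 ↦ 5 + 3|_5 = 8 ⇒ 7
(1) 7|_5 = 5 + 2 ↦ 6 + 2|_6 = 8 ⇒ 7
(2) 7|_6 = 6 + 1 ↦ 7 + 1|_7 = 8 ⇒ 7
(3) 7|_7 = 7 ↦ 8|_8 = 8 ⇒ 7
(4) 7|_8 = 7 ↦ 7|_9 = 7 ⇒ 6
(5) 6|_9 = 6 ↦ 6|_10 = 6 ⇒ 5

6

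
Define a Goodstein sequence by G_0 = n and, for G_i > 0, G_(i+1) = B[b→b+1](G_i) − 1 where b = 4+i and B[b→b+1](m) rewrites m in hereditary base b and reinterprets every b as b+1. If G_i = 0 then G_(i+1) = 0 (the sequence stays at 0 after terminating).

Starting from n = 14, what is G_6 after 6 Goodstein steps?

23

step 0: 14 = 3·4 + 2; sub 5 for 4: 3·5 + 2; = 17; G_1 = 17−1 = 16
step 1: 16 = 3·5 + 1; sub 6 for 5: 3·6 + 1; = 19; G_2 = 19−1 = 18
step 2: 18 = 3·6; sub 7 for 6: 3·7; = 21; G_3 = 21−1 = 20
step 3: 20 = 2·7 + 6; sub 8 for 7: 2·8 + 6; = 22; G_4 = 22−1 = 21
step 4: 21 = 2·8 + 5; sub 9 for 8: 2·9 + 5; = 23; G_5 = 23−1 = 22
step 5: 22 = 2·9 + 4; sub 10 for 9: 2·10 + 4; = 24; G_6 = 24−1 = 23
step 6: 23 = 2·10 + 3; sub 11 for 10: 2·11 + 3; = 25; G_7 = 25−1 = 24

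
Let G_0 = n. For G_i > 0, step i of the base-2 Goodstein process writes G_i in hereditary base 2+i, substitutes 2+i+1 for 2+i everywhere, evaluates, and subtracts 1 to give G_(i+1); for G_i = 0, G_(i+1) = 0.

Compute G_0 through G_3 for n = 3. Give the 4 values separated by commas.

3, 3, 3, 2

(0) 3|_2 = 2 + 1 ↦ 3 + 1|_3 = 4 ⇒ 3
(1) 3|_3 = 3 ↦ 4|_4 = 4 ⇒ 3
(2) 3|_4 = 3 ↦ 3|_5 = 3 ⇒ 2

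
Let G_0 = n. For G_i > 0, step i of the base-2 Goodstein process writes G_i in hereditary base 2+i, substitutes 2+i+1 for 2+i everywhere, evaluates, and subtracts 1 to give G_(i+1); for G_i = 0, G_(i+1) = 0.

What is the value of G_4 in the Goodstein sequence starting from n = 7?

7 —HB2→ 2^2 + 2 + 1 —bump→ 3^3 + 3 + 1 = 31 —(−1)→ 30
30 —HB3→ 3^3 + 3 —bump→ 4^4 + 4 = 260 —(−1)→ 259
259 —HB4→ 4^4 + 3 —bump→ 5^5 + 3 = 3128 —(−1)→ 3127
3127 —HB5→ 5^5 + 2 —bump→ 6^6 + 2 = 46658 —(−1)→ 46657
46657 —HB6→ 6^6 + 1 —bump→ 7^7 + 1 = 823544 —(−1)→ 823543

46657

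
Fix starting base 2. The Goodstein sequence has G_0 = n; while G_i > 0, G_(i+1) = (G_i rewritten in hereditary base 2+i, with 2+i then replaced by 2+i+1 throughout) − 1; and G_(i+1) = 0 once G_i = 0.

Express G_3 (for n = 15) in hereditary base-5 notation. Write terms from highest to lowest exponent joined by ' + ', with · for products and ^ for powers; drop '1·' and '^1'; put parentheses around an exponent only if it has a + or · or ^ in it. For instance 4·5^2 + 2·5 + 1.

5^(5 + 1) + 5^5 + 2

(0) 15|_2 = 2^(2 + 1) + 2^2 + 2 + 1 ↦ 3^(3 + 1) + 3^3 + 3 + 1|_3 = 112 ⇒ 111
(1) 111|_3 = 3^(3 + 1) + 3^3 + 3 ↦ 4^(4 + 1) + 4^4 + 4|_4 = 1284 ⇒ 1283
(2) 1283|_4 = 4^(4 + 1) + 4^4 + 3 ↦ 5^(5 + 1) + 5^5 + 3|_5 = 18753 ⇒ 18752
(3) 18752|_5 = 5^(5 + 1) + 5^5 + 2 ↦ 6^(6 + 1) + 6^6 + 2|_6 = 326594 ⇒ 326593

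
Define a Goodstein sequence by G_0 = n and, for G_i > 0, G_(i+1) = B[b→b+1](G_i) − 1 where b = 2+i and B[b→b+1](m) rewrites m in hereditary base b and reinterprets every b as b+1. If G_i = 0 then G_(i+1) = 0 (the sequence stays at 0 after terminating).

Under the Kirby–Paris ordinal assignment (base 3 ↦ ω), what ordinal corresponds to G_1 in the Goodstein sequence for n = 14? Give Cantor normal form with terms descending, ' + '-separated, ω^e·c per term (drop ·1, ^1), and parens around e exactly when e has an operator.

ω^(ω + 1) + ω^ω + 2

G_0 = 14. HB_2(14) = 2^(2 + 1) + 2^2 + 2. Bump = 111. G_1 = 110.
G_1 = 110. HB_3(110) = 3^(3 + 1) + 3^3 + 2. Bump = 1282. G_2 = 1281.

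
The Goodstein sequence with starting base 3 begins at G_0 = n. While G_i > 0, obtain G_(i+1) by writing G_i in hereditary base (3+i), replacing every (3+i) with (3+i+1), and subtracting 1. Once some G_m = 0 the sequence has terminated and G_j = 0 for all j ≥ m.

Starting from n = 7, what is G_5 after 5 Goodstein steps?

base 3: 7 = 2·3 + 1; at 4: 2·4 + 1 = 9; next = 8
base 4: 8 = 2·4; at 5: 2·5 = 10; next = 9
base 5: 9 = 5 + 4; at 6: 6 + 4 = 10; next = 9
base 6: 9 = 6 + 3; at 7: 7 + 3 = 10; next = 9
base 7: 9 = 7 + 2; at 8: 8 + 2 = 10; next = 9
base 8: 9 = 8 + 1; at 9: 9 + 1 = 10; next = 9

9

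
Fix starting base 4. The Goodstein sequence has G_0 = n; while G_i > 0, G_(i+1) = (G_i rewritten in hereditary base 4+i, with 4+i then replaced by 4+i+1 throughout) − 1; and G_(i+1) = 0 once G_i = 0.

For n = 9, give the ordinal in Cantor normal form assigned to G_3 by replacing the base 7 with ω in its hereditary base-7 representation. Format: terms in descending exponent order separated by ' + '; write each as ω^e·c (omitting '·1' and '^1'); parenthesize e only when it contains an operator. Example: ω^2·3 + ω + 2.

G_0=9  [base 4] 2·4 + 1  →[4↦5]→  2·5 + 1 = 11  −1 ⇒ G_1=10
G_1=10  [base 5] 2·5  →[5↦6]→  2·6 = 12  −1 ⇒ G_2=11
G_2=11  [base 6] 6 + 5  →[6↦7]→  7 + 5 = 12  −1 ⇒ G_3=11
G_3=11  [base 7] 7 + 4  →[7↦8]→  8 + 4 = 12  −1 ⇒ G_4=11

ω + 4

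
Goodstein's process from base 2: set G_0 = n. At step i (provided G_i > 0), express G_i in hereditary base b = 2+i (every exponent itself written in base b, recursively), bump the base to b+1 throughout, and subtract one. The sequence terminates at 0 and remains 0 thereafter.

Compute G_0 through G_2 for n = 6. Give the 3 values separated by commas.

step 0: 6 = 2^2 + 2; sub 3 for 2: 3^3 + 3; = 30; G_1 = 30−1 = 29
step 1: 29 = 3^3 + 2; sub 4 for 3: 4^4 + 2; = 258; G_2 = 258−1 = 257

6, 29, 257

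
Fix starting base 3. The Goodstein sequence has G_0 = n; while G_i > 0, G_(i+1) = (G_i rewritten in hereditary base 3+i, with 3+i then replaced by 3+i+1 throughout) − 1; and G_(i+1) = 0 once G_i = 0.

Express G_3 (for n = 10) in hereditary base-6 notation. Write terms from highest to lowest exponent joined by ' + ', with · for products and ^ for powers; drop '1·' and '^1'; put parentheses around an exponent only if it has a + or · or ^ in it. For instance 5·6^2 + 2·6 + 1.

4·6 + 3

G_0 = 10. HB_3(10) = 3^2 + 1. Bump = 17. G_1 = 16.
G_1 = 16. HB_4(16) = 4^2. Bump = 25. G_2 = 24.
G_2 = 24. HB_5(24) = 4·5 + 4. Bump = 28. G_3 = 27.
G_3 = 27. HB_6(27) = 4·6 + 3. Bump = 31. G_4 = 30.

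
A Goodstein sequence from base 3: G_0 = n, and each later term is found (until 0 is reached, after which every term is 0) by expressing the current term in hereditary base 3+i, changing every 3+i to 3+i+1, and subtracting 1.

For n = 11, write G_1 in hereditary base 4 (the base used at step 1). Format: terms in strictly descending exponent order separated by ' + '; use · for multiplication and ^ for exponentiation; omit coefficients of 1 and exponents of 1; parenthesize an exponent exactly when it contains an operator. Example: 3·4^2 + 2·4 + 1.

4^2 + 1

step 0: 11 = 3^2 + 2; sub 4 for 3: 4^2 + 2; = 18; G_1 = 18−1 = 17
step 1: 17 = 4^2 + 1; sub 5 for 4: 5^2 + 1; = 26; G_2 = 26−1 = 25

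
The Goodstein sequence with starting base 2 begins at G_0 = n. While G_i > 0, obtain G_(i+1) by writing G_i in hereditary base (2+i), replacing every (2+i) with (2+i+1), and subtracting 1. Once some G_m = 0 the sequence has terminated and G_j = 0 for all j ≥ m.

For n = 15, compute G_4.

(0) 15|_2 = 2^(2 + 1) + 2^2 + 2 + 1 ↦ 3^(3 + 1) + 3^3 + 3 + 1|_3 = 112 ⇒ 111
(1) 111|_3 = 3^(3 + 1) + 3^3 + 3 ↦ 4^(4 + 1) + 4^4 + 4|_4 = 1284 ⇒ 1283
(2) 1283|_4 = 4^(4 + 1) + 4^4 + 3 ↦ 5^(5 + 1) + 5^5 + 3|_5 = 18753 ⇒ 18752
(3) 18752|_5 = 5^(5 + 1) + 5^5 + 2 ↦ 6^(6 + 1) + 6^6 + 2|_6 = 326594 ⇒ 326593
(4) 326593|_6 = 6^(6 + 1) + 6^6 + 1 ↦ 7^(7 + 1) + 7^7 + 1|_7 = 6588345 ⇒ 6588344

326593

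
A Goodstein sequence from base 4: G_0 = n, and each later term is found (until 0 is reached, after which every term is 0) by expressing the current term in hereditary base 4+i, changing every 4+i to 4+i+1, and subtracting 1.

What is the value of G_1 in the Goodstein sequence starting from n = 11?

(0) 11|_4 = 2·4 + 3 ↦ 2·5 + 3|_5 = 13 ⇒ 12
(1) 12|_5 = 2·5 + 2 ↦ 2·6 + 2|_6 = 14 ⇒ 13

12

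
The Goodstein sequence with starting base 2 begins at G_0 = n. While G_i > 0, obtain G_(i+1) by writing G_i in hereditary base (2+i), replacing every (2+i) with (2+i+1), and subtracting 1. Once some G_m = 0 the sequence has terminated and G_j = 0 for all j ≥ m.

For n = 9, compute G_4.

G_0=9  [base 2] 2^(2 + 1) + 1  →[2↦3]→  3^(3 + 1) + 1 = 82  −1 ⇒ G_1=81
G_1=81  [base 3] 3^(3 + 1)  →[3↦4]→  4^(4 + 1) = 1024  −1 ⇒ G_2=1023
G_2=1023  [base 4] 3·4^4 + 3·4^3 + 3·4^2 + 3·4 + 3  →[4↦5]→  3·5^5 + 3·5^3 + 3·5^2 + 3·5 + 3 = 9843  −1 ⇒ G_3=9842
G_3=9842  [base 5] 3·5^5 + 3·5^3 + 3·5^2 + 3·5 + 2  →[5↦6]→  3·6^6 + 3·6^3 + 3·6^2 + 3·6 + 2 = 140744  −1 ⇒ G_4=140743
G_4=140743  [base 6] 3·6^6 + 3·6^3 + 3·6^2 + 3·6 + 1  →[6↦7]→  3·7^7 + 3·7^3 + 3·7^2 + 3·7 + 1 = 2471827  −1 ⇒ G_5=2471826

140743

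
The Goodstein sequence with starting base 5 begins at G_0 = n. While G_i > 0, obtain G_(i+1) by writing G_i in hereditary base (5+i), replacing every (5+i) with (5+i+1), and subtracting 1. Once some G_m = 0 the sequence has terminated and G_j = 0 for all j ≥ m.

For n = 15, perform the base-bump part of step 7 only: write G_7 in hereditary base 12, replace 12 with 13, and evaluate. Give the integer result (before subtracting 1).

24

G_0=15  [base 5] 3·5  →[5↦6]→  3·6 = 18  −1 ⇒ G_1=17
G_1=17  [base 6] 2·6 + 5  →[6↦7]→  2·7 + 5 = 19  −1 ⇒ G_2=18
G_2=18  [base 7] 2·7 + 4  →[7↦8]→  2·8 + 4 = 20  −1 ⇒ G_3=19
G_3=19  [base 8] 2·8 + 3  →[8↦9]→  2·9 + 3 = 21  −1 ⇒ G_4=20
G_4=20  [base 9] 2·9 + 2  →[9↦10]→  2·10 + 2 = 22  −1 ⇒ G_5=21
G_5=21  [base 10] 2·10 + 1  →[10↦11]→  2·11 + 1 = 23  −1 ⇒ G_6=22
G_6=22  [base 11] 2·11  →[11↦12]→  2·12 = 24  −1 ⇒ G_7=23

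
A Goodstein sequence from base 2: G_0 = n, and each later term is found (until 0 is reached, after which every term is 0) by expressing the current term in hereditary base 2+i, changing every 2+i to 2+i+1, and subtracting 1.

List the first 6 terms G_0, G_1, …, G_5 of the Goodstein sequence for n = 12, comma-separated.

12, 107, 1065, 15685, 280019, 5764910

G_0=12  [base 2] 2^(2 + 1) + 2^2  →[2↦3]→  3^(3 + 1) + 3^3 = 108  −1 ⇒ G_1=107
G_1=107  [base 3] 3^(3 + 1) + 2·3^2 + 2·3 + 2  →[3↦4]→  4^(4 + 1) + 2·4^2 + 2·4 + 2 = 1066  −1 ⇒ G_2=1065
G_2=1065  [base 4] 4^(4 + 1) + 2·4^2 + 2·4 + 1  →[4↦5]→  5^(5 + 1) + 2·5^2 + 2·5 + 1 = 15686  −1 ⇒ G_3=15685
G_3=15685  [base 5] 5^(5 + 1) + 2·5^2 + 2·5  →[5↦6]→  6^(6 + 1) + 2·6^2 + 2·6 = 280020  −1 ⇒ G_4=280019
G_4=280019  [base 6] 6^(6 + 1) + 2·6^2 + 6 + 5  →[6↦7]→  7^(7 + 1) + 2·7^2 + 7 + 5 = 5764911  −1 ⇒ G_5=5764910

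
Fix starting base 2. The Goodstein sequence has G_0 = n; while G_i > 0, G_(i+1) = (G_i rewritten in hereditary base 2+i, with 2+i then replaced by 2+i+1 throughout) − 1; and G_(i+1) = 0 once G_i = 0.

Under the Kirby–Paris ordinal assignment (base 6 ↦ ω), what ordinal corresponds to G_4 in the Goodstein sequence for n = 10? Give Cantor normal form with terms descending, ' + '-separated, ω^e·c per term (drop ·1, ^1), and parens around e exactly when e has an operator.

ω^ω·5 + ω^5·5 + ω^4·5 + ω^3·5 + ω^2·5 + ω·5 + 5

i=0: 10 = 2^(2 + 1) + 2 (b=2); 2→3: 3^(3 + 1) + 3 = 84; 84−1 = 83
i=1: 83 = 3^(3 + 1) + 2 (b=3); 3→4: 4^(4 + 1) + 2 = 1026; 1026−1 = 1025
i=2: 1025 = 4^(4 + 1) + 1 (b=4); 4→5: 5^(5 + 1) + 1 = 15626; 15626−1 = 15625
i=3: 15625 = 5^(5 + 1) (b=5); 5→6: 6^(6 + 1) = 279936; 279936−1 = 279935
i=4: 279935 = 5·6^6 + 5·6^5 + 5·6^4 + 5·6^3 + 5·6^2 + 5·6 + 5 (b=6); 6→7: 5·7^7 + 5·7^5 + 5·7^4 + 5·7^3 + 5·7^2 + 5·7 + 5 = 4215755; 4215755−1 = 4215754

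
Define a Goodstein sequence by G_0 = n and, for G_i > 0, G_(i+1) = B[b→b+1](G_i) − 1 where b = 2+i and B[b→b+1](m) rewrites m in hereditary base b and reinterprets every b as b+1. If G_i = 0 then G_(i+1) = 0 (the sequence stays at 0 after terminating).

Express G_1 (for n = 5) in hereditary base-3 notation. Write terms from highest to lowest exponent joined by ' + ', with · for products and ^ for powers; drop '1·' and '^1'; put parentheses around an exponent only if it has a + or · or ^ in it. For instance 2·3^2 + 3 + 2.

base 2: 5 = 2^2 + 1; at 3: 3^3 + 1 = 28; next = 27
base 3: 27 = 3^3; at 4: 4^4 = 256; next = 255

3^3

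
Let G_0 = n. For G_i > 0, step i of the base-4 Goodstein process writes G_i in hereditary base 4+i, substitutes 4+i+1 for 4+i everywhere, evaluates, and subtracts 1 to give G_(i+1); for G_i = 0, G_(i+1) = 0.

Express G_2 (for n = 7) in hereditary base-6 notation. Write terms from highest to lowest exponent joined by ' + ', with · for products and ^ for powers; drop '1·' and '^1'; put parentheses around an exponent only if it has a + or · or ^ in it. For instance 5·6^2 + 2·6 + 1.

6 + 1

step 0: 7 = 4 + 3; sub 5 for 4: 5 + 3; = 8; G_1 = 8−1 = 7
step 1: 7 = 5 + 2; sub 6 for 5: 6 + 2; = 8; G_2 = 8−1 = 7
step 2: 7 = 6 + 1; sub 7 for 6: 7 + 1; = 8; G_3 = 8−1 = 7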